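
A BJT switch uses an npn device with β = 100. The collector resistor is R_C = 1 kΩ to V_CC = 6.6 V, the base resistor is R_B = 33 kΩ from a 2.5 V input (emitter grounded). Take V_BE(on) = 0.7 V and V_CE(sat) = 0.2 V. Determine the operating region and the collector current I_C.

Assume active. Base-emitter loop: I_B = (V_BB − V_BE)/R_B = (2.5 − 0.7)/33 = 0.0545 mA.
I_C = β·I_B = 100×0.0545 = 5.45 mA.
V_CE = V_CC − I_C·R_C = 6.6 − 5.45×1 = 1.15 V > V_CE(sat), so the active-region assumption holds.

active; I_C ≈ 5.5 mA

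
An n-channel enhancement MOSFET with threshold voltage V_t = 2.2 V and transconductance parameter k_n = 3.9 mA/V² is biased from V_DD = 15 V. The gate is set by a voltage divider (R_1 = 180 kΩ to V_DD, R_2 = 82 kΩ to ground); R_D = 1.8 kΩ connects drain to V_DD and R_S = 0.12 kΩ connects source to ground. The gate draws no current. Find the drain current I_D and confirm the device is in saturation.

V_G = V_DD·R_2/(R_1+R_2) = 15×82/262 = 4.69 V.
Assume saturation: I_D = (k_n/2)(V_GS − V_t)² with V_GS = V_G − I_D·R_S = 4.69 − 0.12·I_D.
Substituting gives 0.0281·I_D² − 2.17·I_D + 12.1 = 0, with roots I_D = 6.08 or 71.1 mA.
The root I_D = 71.1 mA gives V_GS = -3.84 V ≤ V_t, so take I_D = 6.08 mA.
Then V_GS = 3.97 V and V_DS = V_DD − I_D(R_D+R_S) = 15 − 6.08×1.92 = 3.33 V.
Saturation requires V_DS ≥ V_GS − V_t = 1.77 V; 3.33 ≥ 1.77 ✓.

I_D ≈ 6.1 mA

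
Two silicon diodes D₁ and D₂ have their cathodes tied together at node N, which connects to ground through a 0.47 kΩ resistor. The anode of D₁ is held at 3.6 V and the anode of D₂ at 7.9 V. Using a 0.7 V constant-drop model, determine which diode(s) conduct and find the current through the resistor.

Only D₂ conducts; I_R ≈ 15 mA

Assume both conduct. Then node N would need to be at both 3.6−0.7 = 2.9 V and 7.9−0.7 = 7.2 V, which is impossible.
Assume only D₂ conducts: V_N = 7.9 − 0.7 = 7.2 V, so I_R = 7.2/0.47 = 15.3 mA.
Check D₁: its anode-to-cathode voltage is 3.6 − 7.2 = -3.6 V < 0.7 V, so it is off. The assumption is consistent.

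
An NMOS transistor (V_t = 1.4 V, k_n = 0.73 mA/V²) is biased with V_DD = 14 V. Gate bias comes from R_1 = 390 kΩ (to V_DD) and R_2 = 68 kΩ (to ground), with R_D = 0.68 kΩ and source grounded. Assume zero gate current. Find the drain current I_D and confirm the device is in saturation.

V_G = V_DD·R_2/(R_1+R_2) = 14×68/458 = 2.08 V. With the source grounded, V_GS = V_G = 2.08 V.
Assume saturation: I_D = (k_n/2)(V_GS − V_t)² = (0.73/2)×(2.08 − 1.4)² = 0.365×0.679² = 0.168 mA.
V_DS = V_DD − I_D·R_D = 14 − 0.168×0.68 = 13.9 V.
Saturation requires V_DS ≥ V_GS − V_t = 0.679 V; 13.9 ≥ 0.679 ✓.

I_D ≈ 0.17 mA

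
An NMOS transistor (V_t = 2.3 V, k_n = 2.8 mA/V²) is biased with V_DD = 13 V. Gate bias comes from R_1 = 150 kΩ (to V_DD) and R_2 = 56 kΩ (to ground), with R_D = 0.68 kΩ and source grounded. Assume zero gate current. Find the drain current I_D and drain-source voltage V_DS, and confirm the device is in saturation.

V_G = V_DD·R_2/(R_1+R_2) = 13×56/206 = 3.53 V. With the source grounded, V_GS = V_G = 3.53 V.
Assume saturation: I_D = (k_n/2)(V_GS − V_t)² = (2.8/2)×(3.53 − 2.3)² = 1.4×1.23² = 2.13 mA.
V_DS = V_DD − I_D·R_D = 13 − 2.13×0.68 = 11.6 V.
Saturation requires V_DS ≥ V_GS − V_t = 1.23 V; 11.6 ≥ 1.23 ✓.

I_D ≈ 2.1 mA, V_DS ≈ 12 V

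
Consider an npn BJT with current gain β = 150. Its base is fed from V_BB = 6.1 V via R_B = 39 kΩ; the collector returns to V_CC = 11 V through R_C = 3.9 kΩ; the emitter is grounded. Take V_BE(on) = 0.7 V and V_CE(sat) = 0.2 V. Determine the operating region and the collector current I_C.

Assume active: I_B = (6.1 − 0.7)/39 = 0.138 mA, giving I_C = β·I_B = 20.8 mA.
But then V_CE = 11 − 20.8×3.9 = -70 V < V_CE(sat) = 0.2 V — impossible in the active region.
So the transistor is saturated. With V_CE = 0.2 V, I_C = (V_CC − 0.2)/R_C = 10.8/3.9 = 2.77 mA.
Check: β·I_B = 20.8 mA > I_C = 2.77 mA, confirming saturation.

saturation; I_C ≈ 2.8 mA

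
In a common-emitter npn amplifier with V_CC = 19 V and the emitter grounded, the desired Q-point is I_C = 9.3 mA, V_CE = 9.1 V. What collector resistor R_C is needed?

R_C ≈ 1.1 kΩ

Collector loop: V_CC = I_C·R_C + V_CE.
R_C = (V_CC − V_CE)/I_C = (19 − 9.1)/9.3 = 1.06 kΩ.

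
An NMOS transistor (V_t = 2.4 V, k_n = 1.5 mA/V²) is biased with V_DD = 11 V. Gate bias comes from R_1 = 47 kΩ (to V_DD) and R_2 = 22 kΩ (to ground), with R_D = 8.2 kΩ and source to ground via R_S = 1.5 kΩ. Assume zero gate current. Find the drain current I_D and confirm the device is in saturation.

V_G = V_DD·R_2/(R_1+R_2) = 11×22/69 = 3.51 V.
Assume saturation: I_D = (k_n/2)(V_GS − V_t)² with V_GS = V_G − I_D·R_S = 3.51 − 1.5·I_D.
Substituting gives 1.69·I_D² − 3.49·I_D + 0.919 = 0, with roots I_D = 0.31 or 1.76 mA.
The root I_D = 1.76 mA gives V_GS = 0.868 V ≤ V_t, so take I_D = 0.31 mA.
Then V_GS = 3.04 V and V_DS = V_DD − I_D(R_D+R_S) = 11 − 0.31×9.7 = 8 V.
Saturation requires V_DS ≥ V_GS − V_t = 0.643 V; 8 ≥ 0.643 ✓.

I_D ≈ 0.31 mA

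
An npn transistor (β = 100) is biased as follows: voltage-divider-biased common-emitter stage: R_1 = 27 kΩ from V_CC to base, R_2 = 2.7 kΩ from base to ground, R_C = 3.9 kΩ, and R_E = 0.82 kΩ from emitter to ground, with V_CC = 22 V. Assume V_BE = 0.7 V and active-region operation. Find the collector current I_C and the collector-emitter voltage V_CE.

I_C ≈ 1.5 mA, V_CE ≈ 15 V

Thevenize the base divider: V_Th = V_CC·R_2/(R_1+R_2) = 22×2.7/29.7 = 2 V, R_Th = R_1‖R_2 = 2.45 kΩ.
Base-emitter loop: V_Th = I_B·R_Th + V_BE + (β+1)I_B·R_E, so I_B = (2 − 0.7) / (2.45 + 101×0.82) = 0.0152 mA.
I_C = β·I_B = 100×0.0152 = 1.52 mA, and I_E = (β+1)I_B = 1.54 mA.
V_CE = V_CC − I_C·R_C − I_E·R_E = 22 − 1.52×3.9 − 1.54×0.82 = 14.8 V.
V_CE = 14.8 V > 0.2 V confirms active-region operation.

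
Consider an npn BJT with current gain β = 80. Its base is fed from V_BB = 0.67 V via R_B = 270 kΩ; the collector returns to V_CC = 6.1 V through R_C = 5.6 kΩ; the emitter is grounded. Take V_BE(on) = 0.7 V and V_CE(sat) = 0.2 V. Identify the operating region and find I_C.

V_BB = 0.67 V ≤ V_BE(on) = 0.7 V, so the base-emitter junction is not forward biased.
The transistor is in cutoff: I_B = I_C = 0.

cutoff; I_C ≈ 0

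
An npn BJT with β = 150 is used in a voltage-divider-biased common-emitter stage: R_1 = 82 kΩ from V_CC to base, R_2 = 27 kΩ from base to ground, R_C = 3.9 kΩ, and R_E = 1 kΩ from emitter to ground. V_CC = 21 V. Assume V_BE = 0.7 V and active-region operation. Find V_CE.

Thevenize the base divider: V_Th = V_CC·R_2/(R_1+R_2) = 21×27/109 = 5.2 V, R_Th = R_1‖R_2 = 20.3 kΩ.
Base-emitter loop: V_Th = I_B·R_Th + V_BE + (β+1)I_B·R_E, so I_B = (5.2 − 0.7) / (20.3 + 151×1) = 0.0263 mA.
I_C = β·I_B = 150×0.0263 = 3.94 mA, and I_E = (β+1)I_B = 3.97 mA.
V_CE = V_CC − I_C·R_C − I_E·R_E = 21 − 3.94×3.9 − 3.97×1 = 1.66 V.
V_CE = 1.66 V > 0.2 V confirms active-region operation.

V_CE ≈ 1.7 V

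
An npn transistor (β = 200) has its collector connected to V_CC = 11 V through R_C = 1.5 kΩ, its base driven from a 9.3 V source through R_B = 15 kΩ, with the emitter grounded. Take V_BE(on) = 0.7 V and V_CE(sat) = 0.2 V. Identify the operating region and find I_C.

saturation; I_C ≈ 7.2 mA

Assume active: I_B = (9.3 − 0.7)/15 = 0.573 mA, giving I_C = β·I_B = 115 mA.
But then V_CE = 11 − 115×1.5 = -161 V < V_CE(sat) = 0.2 V — impossible in the active region.
So the transistor is saturated. With V_CE = 0.2 V, I_C = (V_CC − 0.2)/R_C = 10.8/1.5 = 7.2 mA.
Check: β·I_B = 115 mA > I_C = 7.2 mA, confirming saturation.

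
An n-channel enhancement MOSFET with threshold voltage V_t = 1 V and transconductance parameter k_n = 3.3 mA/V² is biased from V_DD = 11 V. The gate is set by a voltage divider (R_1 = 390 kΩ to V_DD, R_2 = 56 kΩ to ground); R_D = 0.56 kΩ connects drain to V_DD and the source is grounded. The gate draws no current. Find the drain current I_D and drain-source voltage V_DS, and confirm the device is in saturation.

I_D ≈ 0.24 mA, V_DS ≈ 11 V

V_G = V_DD·R_2/(R_1+R_2) = 11×56/446 = 1.38 V. With the source grounded, V_GS = V_G = 1.38 V.
Assume saturation: I_D = (k_n/2)(V_GS − V_t)² = (3.3/2)×(1.38 − 1)² = 1.65×0.381² = 0.24 mA.
V_DS = V_DD − I_D·R_D = 11 − 0.24×0.56 = 10.9 V.
Saturation requires V_DS ≥ V_GS − V_t = 0.381 V; 10.9 ≥ 0.381 ✓.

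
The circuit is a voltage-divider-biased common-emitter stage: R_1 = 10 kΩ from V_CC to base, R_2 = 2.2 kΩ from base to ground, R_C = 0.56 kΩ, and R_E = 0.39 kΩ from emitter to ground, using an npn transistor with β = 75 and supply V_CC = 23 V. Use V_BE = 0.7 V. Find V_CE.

V_CE ≈ 15 V

Thevenize the base divider: V_Th = V_CC·R_2/(R_1+R_2) = 23×2.2/12.2 = 4.15 V, R_Th = R_1‖R_2 = 1.8 kΩ.
Base-emitter loop: V_Th = I_B·R_Th + V_BE + (β+1)I_B·R_E, so I_B = (4.15 − 0.7) / (1.8 + 76×0.39) = 0.11 mA.
I_C = β·I_B = 75×0.11 = 8.22 mA, and I_E = (β+1)I_B = 8.33 mA.
V_CE = V_CC − I_C·R_C − I_E·R_E = 23 − 8.22×0.56 − 8.33×0.39 = 15.1 V.
V_CE = 15.1 V > 0.2 V confirms active-region operation.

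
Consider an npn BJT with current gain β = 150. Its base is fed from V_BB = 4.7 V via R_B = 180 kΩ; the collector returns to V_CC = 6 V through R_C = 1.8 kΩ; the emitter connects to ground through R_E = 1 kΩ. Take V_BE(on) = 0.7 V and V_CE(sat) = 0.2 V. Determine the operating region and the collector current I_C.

active; I_C ≈ 1.8 mA

Assume active. Base-emitter loop: I_B = (V_BB − V_BE)/(R_B + (β+1)R_E) = (4.7 − 0.7)/(180 + 151×1) = 0.0121 mA.
I_C = β·I_B = 150×0.0121 = 1.81 mA.
V_CE = V_CC − I_C·R_C − I_E·R_E = 6 − 1.81×1.8 − 1.82×1 = 0.912 V > V_CE(sat), so the active-region assumption holds.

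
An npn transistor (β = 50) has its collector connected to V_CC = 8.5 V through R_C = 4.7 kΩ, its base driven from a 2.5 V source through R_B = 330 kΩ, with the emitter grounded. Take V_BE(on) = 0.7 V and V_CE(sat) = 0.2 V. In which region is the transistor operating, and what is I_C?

Assume active. Base-emitter loop: I_B = (V_BB − V_BE)/R_B = (2.5 − 0.7)/330 = 0.00545 mA.
I_C = β·I_B = 50×0.00545 = 0.273 mA.
V_CE = V_CC − I_C·R_C = 8.5 − 0.273×4.7 = 7.22 V > V_CE(sat), so the active-region assumption holds.

active; I_C ≈ 0.27 mA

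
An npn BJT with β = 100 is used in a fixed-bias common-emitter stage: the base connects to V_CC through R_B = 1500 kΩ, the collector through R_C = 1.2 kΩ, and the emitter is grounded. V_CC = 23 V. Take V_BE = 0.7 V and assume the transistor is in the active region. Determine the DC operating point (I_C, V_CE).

Base loop: V_CC = I_B·R_B + V_BE, so I_B = (23 − 0.7)/1500 kΩ = 0.0149 mA.
In the active region I_C = β·I_B = 100 × 0.0149 = 1.49 mA.
Collector loop: V_CE = V_CC − I_C·R_C = 23 − 1.49×1.2 = 21.2 V.
Since V_CE = 21.2 V > V_CE(sat) ≈ 0.2 V, the transistor is in the active region as assumed.

I_C ≈ 1.5 mA, V_CE ≈ 21 V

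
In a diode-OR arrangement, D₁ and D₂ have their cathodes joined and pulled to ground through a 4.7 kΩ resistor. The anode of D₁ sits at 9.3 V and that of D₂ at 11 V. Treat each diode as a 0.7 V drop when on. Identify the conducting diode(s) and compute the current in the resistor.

Only D₂ conducts; I_R ≈ 2.2 mA

Assume both conduct. Then node N would need to be at both 9.3−0.7 = 8.6 V and 11−0.7 = 10.3 V, which is impossible.
Assume only D₂ conducts: V_N = 11 − 0.7 = 10.3 V, so I_R = 10.3/4.7 = 2.19 mA.
Check D₁: its anode-to-cathode voltage is 9.3 − 10.3 = -1 V < 0.7 V, so it is off. The assumption is consistent.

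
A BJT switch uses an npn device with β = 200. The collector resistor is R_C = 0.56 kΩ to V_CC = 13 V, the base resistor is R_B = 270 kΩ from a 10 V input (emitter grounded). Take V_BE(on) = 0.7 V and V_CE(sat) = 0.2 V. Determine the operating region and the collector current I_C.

Assume active. Base-emitter loop: I_B = (V_BB − V_BE)/R_B = (10 − 0.7)/270 = 0.0344 mA.
I_C = β·I_B = 200×0.0344 = 6.89 mA.
V_CE = V_CC − I_C·R_C = 13 − 6.89×0.56 = 9.14 V > V_CE(sat), so the active-region assumption holds.

active; I_C ≈ 6.9 mA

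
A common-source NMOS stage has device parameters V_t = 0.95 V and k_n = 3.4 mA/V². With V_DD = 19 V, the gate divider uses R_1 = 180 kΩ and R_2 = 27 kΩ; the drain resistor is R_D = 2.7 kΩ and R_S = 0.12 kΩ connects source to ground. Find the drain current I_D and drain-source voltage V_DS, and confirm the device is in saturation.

V_G = V_DD·R_2/(R_1+R_2) = 19×27/207 = 2.48 V.
Assume saturation: I_D = (k_n/2)(V_GS − V_t)² with V_GS = V_G − I_D·R_S = 2.48 − 0.12·I_D.
Substituting gives 0.0245·I_D² − 1.62·I_D + 3.97 = 0, with roots I_D = 2.54 or 63.8 mA.
The root I_D = 63.8 mA gives V_GS = -5.18 V ≤ V_t, so take I_D = 2.54 mA.
Then V_GS = 2.17 V and V_DS = V_DD − I_D(R_D+R_S) = 19 − 2.54×2.82 = 11.8 V.
Saturation requires V_DS ≥ V_GS − V_t = 1.22 V; 11.8 ≥ 1.22 ✓.

I_D ≈ 2.5 mA, V_DS ≈ 12 V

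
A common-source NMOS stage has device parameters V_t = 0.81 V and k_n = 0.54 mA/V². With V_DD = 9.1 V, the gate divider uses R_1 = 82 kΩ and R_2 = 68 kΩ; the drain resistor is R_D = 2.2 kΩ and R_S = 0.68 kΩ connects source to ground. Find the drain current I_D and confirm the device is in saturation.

I_D ≈ 1.5 mA

V_G = V_DD·R_2/(R_1+R_2) = 9.1×68/150 = 4.13 V.
Assume saturation: I_D = (k_n/2)(V_GS − V_t)² with V_GS = V_G − I_D·R_S = 4.13 − 0.68·I_D.
Substituting gives 0.125·I_D² − 2.22·I_D + 2.97 = 0, with roots I_D = 1.46 or 16.3 mA.
The root I_D = 16.3 mA gives V_GS = -6.96 V ≤ V_t, so take I_D = 1.46 mA.
Then V_GS = 3.13 V and V_DS = V_DD − I_D(R_D+R_S) = 9.1 − 1.46×2.88 = 4.9 V.
Saturation requires V_DS ≥ V_GS − V_t = 2.32 V; 4.9 ≥ 2.32 ✓.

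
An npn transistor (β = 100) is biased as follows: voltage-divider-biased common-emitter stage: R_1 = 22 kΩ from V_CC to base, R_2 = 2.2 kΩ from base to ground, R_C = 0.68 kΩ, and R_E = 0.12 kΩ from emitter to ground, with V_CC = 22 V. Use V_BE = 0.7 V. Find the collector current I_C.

I_C ≈ 9.2 mA

Thevenize the base divider: V_Th = V_CC·R_2/(R_1+R_2) = 22×2.2/24.2 = 2 V, R_Th = R_1‖R_2 = 2 kΩ.
Base-emitter loop: V_Th = I_B·R_Th + V_BE + (β+1)I_B·R_E, so I_B = (2 − 0.7) / (2 + 101×0.12) = 0.0921 mA.
I_C = β·I_B = 100×0.0921 = 9.21 mA, and I_E = (β+1)I_B = 9.3 mA.
V_CE = V_CC − I_C·R_C − I_E·R_E = 22 − 9.21×0.68 − 9.3×0.12 = 14.6 V.
V_CE = 14.6 V > 0.2 V confirms active-region operation.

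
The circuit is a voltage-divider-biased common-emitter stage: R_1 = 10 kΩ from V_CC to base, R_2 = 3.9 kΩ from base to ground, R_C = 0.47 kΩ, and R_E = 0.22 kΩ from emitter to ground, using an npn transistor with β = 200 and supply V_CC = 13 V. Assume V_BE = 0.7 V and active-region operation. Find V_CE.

Thevenize the base divider: V_Th = V_CC·R_2/(R_1+R_2) = 13×3.9/13.9 = 3.65 V, R_Th = R_1‖R_2 = 2.81 kΩ.
Base-emitter loop: V_Th = I_B·R_Th + V_BE + (β+1)I_B·R_E, so I_B = (3.65 − 0.7) / (2.81 + 201×0.22) = 0.0627 mA.
I_C = β·I_B = 200×0.0627 = 12.5 mA, and I_E = (β+1)I_B = 12.6 mA.
V_CE = V_CC − I_C·R_C − I_E·R_E = 13 − 12.5×0.47 − 12.6×0.22 = 4.34 V.
V_CE = 4.34 V > 0.2 V confirms active-region operation.

V_CE ≈ 4.3 V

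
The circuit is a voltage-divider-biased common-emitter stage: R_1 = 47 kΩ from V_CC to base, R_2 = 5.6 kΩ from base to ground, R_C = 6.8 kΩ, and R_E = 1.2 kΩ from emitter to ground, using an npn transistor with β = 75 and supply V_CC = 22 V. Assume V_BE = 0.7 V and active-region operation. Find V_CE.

Thevenize the base divider: V_Th = V_CC·R_2/(R_1+R_2) = 22×5.6/52.6 = 2.34 V, R_Th = R_1‖R_2 = 5 kΩ.
Base-emitter loop: V_Th = I_B·R_Th + V_BE + (β+1)I_B·R_E, so I_B = (2.34 − 0.7) / (5 + 76×1.2) = 0.0171 mA.
I_C = β·I_B = 75×0.0171 = 1.28 mA, and I_E = (β+1)I_B = 1.3 mA.
V_CE = V_CC − I_C·R_C − I_E·R_E = 22 − 1.28×6.8 − 1.3×1.2 = 11.7 V.
V_CE = 11.7 V > 0.2 V confirms active-region operation.

V_CE ≈ 12 V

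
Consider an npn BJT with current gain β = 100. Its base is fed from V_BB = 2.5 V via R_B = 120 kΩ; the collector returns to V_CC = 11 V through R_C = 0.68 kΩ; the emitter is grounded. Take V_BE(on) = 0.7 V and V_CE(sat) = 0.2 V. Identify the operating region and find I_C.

active; I_C ≈ 1.5 mA

Assume active. Base-emitter loop: I_B = (V_BB − V_BE)/R_B = (2.5 − 0.7)/120 = 0.015 mA.
I_C = β·I_B = 100×0.015 = 1.5 mA.
V_CE = V_CC − I_C·R_C = 11 − 1.5×0.68 = 9.98 V > V_CE(sat), so the active-region assumption holds.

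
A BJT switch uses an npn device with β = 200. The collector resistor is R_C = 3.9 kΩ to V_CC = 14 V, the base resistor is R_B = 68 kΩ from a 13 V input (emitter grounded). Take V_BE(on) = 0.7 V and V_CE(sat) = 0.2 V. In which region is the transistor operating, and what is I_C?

saturation; I_C ≈ 3.5 mA

Assume active: I_B = (13 − 0.7)/68 = 0.181 mA, giving I_C = β·I_B = 36.2 mA.
But then V_CE = 14 − 36.2×3.9 = -127 V < V_CE(sat) = 0.2 V — impossible in the active region.
So the transistor is saturated. With V_CE = 0.2 V, I_C = (V_CC − 0.2)/R_C = 13.8/3.9 = 3.54 mA.
Check: β·I_B = 36.2 mA > I_C = 3.54 mA, confirming saturation.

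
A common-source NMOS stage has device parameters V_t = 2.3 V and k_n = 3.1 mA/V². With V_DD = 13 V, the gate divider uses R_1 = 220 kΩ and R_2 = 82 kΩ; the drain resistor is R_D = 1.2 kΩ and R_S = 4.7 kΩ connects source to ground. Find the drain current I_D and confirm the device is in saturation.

I_D ≈ 0.19 mA

V_G = V_DD·R_2/(R_1+R_2) = 13×82/302 = 3.53 V.
Assume saturation: I_D = (k_n/2)(V_GS − V_t)² with V_GS = V_G − I_D·R_S = 3.53 − 4.7·I_D.
Substituting gives 34.2·I_D² − 18.9·I_D + 2.34 = 0, with roots I_D = 0.188 or 0.365 mA.
The root I_D = 0.365 mA gives V_GS = 1.81 V ≤ V_t, so take I_D = 0.188 mA.
Then V_GS = 2.65 V and V_DS = V_DD − I_D(R_D+R_S) = 13 − 0.188×5.9 = 11.9 V.
Saturation requires V_DS ≥ V_GS − V_t = 0.348 V; 11.9 ≥ 0.348 ✓.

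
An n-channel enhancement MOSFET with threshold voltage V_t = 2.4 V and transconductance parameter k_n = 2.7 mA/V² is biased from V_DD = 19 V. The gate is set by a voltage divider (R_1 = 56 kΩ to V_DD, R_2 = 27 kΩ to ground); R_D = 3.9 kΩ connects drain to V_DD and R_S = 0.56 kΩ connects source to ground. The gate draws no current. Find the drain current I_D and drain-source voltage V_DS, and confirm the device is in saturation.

I_D ≈ 3.8 mA, V_DS ≈ 2.2 V

V_G = V_DD·R_2/(R_1+R_2) = 19×27/83 = 6.18 V.
Assume saturation: I_D = (k_n/2)(V_GS − V_t)² with V_GS = V_G − I_D·R_S = 6.18 − 0.56·I_D.
Substituting gives 0.423·I_D² − 6.72·I_D + 19.3 = 0, with roots I_D = 3.77 or 12.1 mA.
The root I_D = 12.1 mA gives V_GS = -0.593 V ≤ V_t, so take I_D = 3.77 mA.
Then V_GS = 4.07 V and V_DS = V_DD − I_D(R_D+R_S) = 19 − 3.77×4.46 = 2.19 V.
Saturation requires V_DS ≥ V_GS − V_t = 1.67 V; 2.19 ≥ 1.67 ✓.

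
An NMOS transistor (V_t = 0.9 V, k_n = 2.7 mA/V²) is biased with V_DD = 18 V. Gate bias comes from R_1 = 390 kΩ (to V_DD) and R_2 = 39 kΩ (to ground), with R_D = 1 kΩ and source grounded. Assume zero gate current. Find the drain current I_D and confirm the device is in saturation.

V_G = V_DD·R_2/(R_1+R_2) = 18×39/429 = 1.64 V. With the source grounded, V_GS = V_G = 1.64 V.
Assume saturation: I_D = (k_n/2)(V_GS − V_t)² = (2.7/2)×(1.64 − 0.9)² = 1.35×0.736² = 0.732 mA.
V_DS = V_DD − I_D·R_D = 18 − 0.732×1 = 17.3 V.
Saturation requires V_DS ≥ V_GS − V_t = 0.736 V; 17.3 ≥ 0.736 ✓.

I_D ≈ 0.73 mA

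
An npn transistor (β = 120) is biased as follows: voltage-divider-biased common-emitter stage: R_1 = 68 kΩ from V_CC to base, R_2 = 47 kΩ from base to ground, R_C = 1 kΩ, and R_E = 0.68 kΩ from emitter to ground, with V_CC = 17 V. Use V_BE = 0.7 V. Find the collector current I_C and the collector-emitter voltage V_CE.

I_C ≈ 6.8 mA, V_CE ≈ 5.5 V

Thevenize the base divider: V_Th = V_CC·R_2/(R_1+R_2) = 17×47/115 = 6.95 V, R_Th = R_1‖R_2 = 27.8 kΩ.
Base-emitter loop: V_Th = I_B·R_Th + V_BE + (β+1)I_B·R_E, so I_B = (6.95 − 0.7) / (27.8 + 121×0.68) = 0.0568 mA.
I_C = β·I_B = 120×0.0568 = 6.81 mA, and I_E = (β+1)I_B = 6.87 mA.
V_CE = V_CC − I_C·R_C − I_E·R_E = 17 − 6.81×1 − 6.87×0.68 = 5.52 V.
V_CE = 5.52 V > 0.2 V confirms active-region operation.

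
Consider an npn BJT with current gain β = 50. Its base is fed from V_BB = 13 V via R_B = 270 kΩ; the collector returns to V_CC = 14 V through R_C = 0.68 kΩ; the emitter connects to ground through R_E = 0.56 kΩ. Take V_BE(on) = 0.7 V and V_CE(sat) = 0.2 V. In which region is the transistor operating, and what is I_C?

Assume active. Base-emitter loop: I_B = (V_BB − V_BE)/(R_B + (β+1)R_E) = (13 − 0.7)/(270 + 51×0.56) = 0.0412 mA.
I_C = β·I_B = 50×0.0412 = 2.06 mA.
V_CE = V_CC − I_C·R_C − I_E·R_E = 14 − 2.06×0.68 − 2.1×0.56 = 11.4 V > V_CE(sat), so the active-region assumption holds.

active; I_C ≈ 2.1 mA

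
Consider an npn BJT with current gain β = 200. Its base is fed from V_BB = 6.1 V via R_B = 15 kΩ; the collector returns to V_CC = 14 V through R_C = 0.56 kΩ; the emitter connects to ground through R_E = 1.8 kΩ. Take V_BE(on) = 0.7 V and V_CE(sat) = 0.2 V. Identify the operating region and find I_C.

Assume active. Base-emitter loop: I_B = (V_BB − V_BE)/(R_B + (β+1)R_E) = (6.1 − 0.7)/(15 + 201×1.8) = 0.0143 mA.
I_C = β·I_B = 200×0.0143 = 2.87 mA.
V_CE = V_CC − I_C·R_C − I_E·R_E = 14 − 2.87×0.56 − 2.88×1.8 = 7.21 V > V_CE(sat), so the active-region assumption holds.

active; I_C ≈ 2.9 mA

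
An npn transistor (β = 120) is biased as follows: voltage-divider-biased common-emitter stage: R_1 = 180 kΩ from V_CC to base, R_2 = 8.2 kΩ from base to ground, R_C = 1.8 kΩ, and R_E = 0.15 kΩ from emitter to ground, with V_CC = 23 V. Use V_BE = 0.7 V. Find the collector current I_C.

I_C ≈ 1.4 mA

Thevenize the base divider: V_Th = V_CC·R_2/(R_1+R_2) = 23×8.2/188 = 1 V, R_Th = R_1‖R_2 = 7.84 kΩ.
Base-emitter loop: V_Th = I_B·R_Th + V_BE + (β+1)I_B·R_E, so I_B = (1 − 0.7) / (7.84 + 121×0.15) = 0.0116 mA.
I_C = β·I_B = 120×0.0116 = 1.39 mA, and I_E = (β+1)I_B = 1.41 mA.
V_CE = V_CC − I_C·R_C − I_E·R_E = 23 − 1.39×1.8 − 1.41×0.15 = 20.3 V.
V_CE = 20.3 V > 0.2 V confirms active-region operation.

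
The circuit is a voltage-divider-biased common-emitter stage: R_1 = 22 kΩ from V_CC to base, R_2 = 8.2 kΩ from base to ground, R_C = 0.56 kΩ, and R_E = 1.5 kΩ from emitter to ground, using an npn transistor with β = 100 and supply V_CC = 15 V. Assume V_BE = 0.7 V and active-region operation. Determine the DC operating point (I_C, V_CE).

Thevenize the base divider: V_Th = V_CC·R_2/(R_1+R_2) = 15×8.2/30.2 = 4.07 V, R_Th = R_1‖R_2 = 5.97 kΩ.
Base-emitter loop: V_Th = I_B·R_Th + V_BE + (β+1)I_B·R_E, so I_B = (4.07 − 0.7) / (5.97 + 101×1.5) = 0.0214 mA.
I_C = β·I_B = 100×0.0214 = 2.14 mA, and I_E = (β+1)I_B = 2.16 mA.
V_CE = V_CC − I_C·R_C − I_E·R_E = 15 − 2.14×0.56 − 2.16×1.5 = 10.6 V.
V_CE = 10.6 V > 0.2 V confirms active-region operation.

I_C ≈ 2.1 mA, V_CE ≈ 11 V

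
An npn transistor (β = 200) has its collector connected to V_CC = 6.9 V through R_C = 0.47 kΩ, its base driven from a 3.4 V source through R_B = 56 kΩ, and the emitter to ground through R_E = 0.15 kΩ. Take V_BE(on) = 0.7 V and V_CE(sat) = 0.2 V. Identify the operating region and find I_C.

Assume active. Base-emitter loop: I_B = (V_BB − V_BE)/(R_B + (β+1)R_E) = (3.4 − 0.7)/(56 + 201×0.15) = 0.0313 mA.
I_C = β·I_B = 200×0.0313 = 6.27 mA.
V_CE = V_CC − I_C·R_C − I_E·R_E = 6.9 − 6.27×0.47 − 6.3×0.15 = 3.01 V > V_CE(sat), so the active-region assumption holds.

active; I_C ≈ 6.3 mA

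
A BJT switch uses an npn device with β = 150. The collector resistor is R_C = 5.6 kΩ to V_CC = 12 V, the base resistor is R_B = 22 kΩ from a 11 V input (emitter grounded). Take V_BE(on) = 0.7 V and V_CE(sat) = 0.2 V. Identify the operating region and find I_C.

saturation; I_C ≈ 2.1 mA

Assume active: I_B = (11 − 0.7)/22 = 0.468 mA, giving I_C = β·I_B = 70.2 mA.
But then V_CE = 12 − 70.2×5.6 = -381 V < V_CE(sat) = 0.2 V — impossible in the active region.
So the transistor is saturated. With V_CE = 0.2 V, I_C = (V_CC − 0.2)/R_C = 11.8/5.6 = 2.11 mA.
Check: β·I_B = 70.2 mA > I_C = 2.11 mA, confirming saturation.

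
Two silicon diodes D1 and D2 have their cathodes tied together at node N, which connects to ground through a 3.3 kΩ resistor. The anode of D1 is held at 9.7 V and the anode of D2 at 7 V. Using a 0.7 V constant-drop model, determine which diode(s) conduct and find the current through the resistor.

Assume both conduct. Then node N would need to be at both 9.7−0.7 = 9 V and 7−0.7 = 6.3 V, which is impossible.
Assume only D1 conducts: V_N = 9.7 − 0.7 = 9 V, so I_R = 9/3.3 = 2.73 mA.
Check D2: its anode-to-cathode voltage is 7 − 9 = -2 V < 0.7 V, so it is off. The assumption is consistent.

Only D1 conducts; I_R ≈ 2.7 mA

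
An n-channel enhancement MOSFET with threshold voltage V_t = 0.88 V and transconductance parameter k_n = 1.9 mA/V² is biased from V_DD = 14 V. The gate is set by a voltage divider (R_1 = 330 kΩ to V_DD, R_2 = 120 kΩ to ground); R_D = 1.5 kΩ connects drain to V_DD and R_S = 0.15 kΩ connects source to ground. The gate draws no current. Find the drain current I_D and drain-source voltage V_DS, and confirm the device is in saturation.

I_D ≈ 4.5 mA, V_DS ≈ 6.6 V

V_G = V_DD·R_2/(R_1+R_2) = 14×120/450 = 3.73 V.
Assume saturation: I_D = (k_n/2)(V_GS − V_t)² with V_GS = V_G − I_D·R_S = 3.73 − 0.15·I_D.
Substituting gives 0.0214·I_D² − 1.81·I_D + 7.73 = 0, with roots I_D = 4.5 or 80.3 mA.
The root I_D = 80.3 mA gives V_GS = -8.32 V ≤ V_t, so take I_D = 4.5 mA.
Then V_GS = 3.06 V and V_DS = V_DD − I_D(R_D+R_S) = 14 − 4.5×1.65 = 6.57 V.
Saturation requires V_DS ≥ V_GS − V_t = 2.18 V; 6.57 ≥ 2.18 ✓.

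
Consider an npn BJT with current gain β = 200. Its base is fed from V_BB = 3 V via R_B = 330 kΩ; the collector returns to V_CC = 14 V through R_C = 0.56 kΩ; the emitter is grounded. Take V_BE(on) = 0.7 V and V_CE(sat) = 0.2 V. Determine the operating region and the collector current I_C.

Assume active. Base-emitter loop: I_B = (V_BB − V_BE)/R_B = (3 − 0.7)/330 = 0.00697 mA.
I_C = β·I_B = 200×0.00697 = 1.39 mA.
V_CE = V_CC − I_C·R_C = 14 − 1.39×0.56 = 13.2 V > V_CE(sat), so the active-region assumption holds.

active; I_C ≈ 1.4 mA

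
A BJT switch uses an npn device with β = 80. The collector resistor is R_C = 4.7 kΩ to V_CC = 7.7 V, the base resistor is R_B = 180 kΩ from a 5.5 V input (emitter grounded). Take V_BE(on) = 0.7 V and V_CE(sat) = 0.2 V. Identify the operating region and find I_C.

saturation; I_C ≈ 1.6 mA

Assume active: I_B = (5.5 − 0.7)/180 = 0.0267 mA, giving I_C = β·I_B = 2.13 mA.
But then V_CE = 7.7 − 2.13×4.7 = -2.33 V < V_CE(sat) = 0.2 V — impossible in the active region.
So the transistor is saturated. With V_CE = 0.2 V, I_C = (V_CC − 0.2)/R_C = 7.5/4.7 = 1.6 mA.
Check: β·I_B = 2.13 mA > I_C = 1.6 mA, confirming saturation.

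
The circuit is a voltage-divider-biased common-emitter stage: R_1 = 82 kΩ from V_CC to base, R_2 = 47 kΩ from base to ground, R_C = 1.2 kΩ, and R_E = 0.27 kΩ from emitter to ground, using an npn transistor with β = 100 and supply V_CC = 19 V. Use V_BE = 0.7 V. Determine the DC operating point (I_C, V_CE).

I_C ≈ 11 mA, V_CE ≈ 3 V

Thevenize the base divider: V_Th = V_CC·R_2/(R_1+R_2) = 19×47/129 = 6.92 V, R_Th = R_1‖R_2 = 29.9 kΩ.
Base-emitter loop: V_Th = I_B·R_Th + V_BE + (β+1)I_B·R_E, so I_B = (6.92 − 0.7) / (29.9 + 101×0.27) = 0.109 mA.
I_C = β·I_B = 100×0.109 = 10.9 mA, and I_E = (β+1)I_B = 11 mA.
V_CE = V_CC − I_C·R_C − I_E·R_E = 19 − 10.9×1.2 − 11×0.27 = 2.96 V.
V_CE = 2.96 V > 0.2 V confirms active-region operation.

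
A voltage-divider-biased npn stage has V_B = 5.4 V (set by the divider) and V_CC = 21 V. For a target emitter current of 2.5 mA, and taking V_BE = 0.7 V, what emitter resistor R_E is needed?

R_E ≈ 1.9 kΩ

V_E = V_B − V_BE = 5.4 − 0.7 = 4.7 V.
R_E = V_E / I_E = 4.7 / 2.5 = 1.88 kΩ.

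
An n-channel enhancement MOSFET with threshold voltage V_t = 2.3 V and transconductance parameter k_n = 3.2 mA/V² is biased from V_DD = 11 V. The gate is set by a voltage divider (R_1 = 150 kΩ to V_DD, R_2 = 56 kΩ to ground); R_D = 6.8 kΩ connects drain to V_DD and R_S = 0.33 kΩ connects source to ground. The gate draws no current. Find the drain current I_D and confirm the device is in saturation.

V_G = V_DD·R_2/(R_1+R_2) = 11×56/206 = 2.99 V.
Assume saturation: I_D = (k_n/2)(V_GS − V_t)² with V_GS = V_G − I_D·R_S = 2.99 − 0.33·I_D.
Substituting gives 0.174·I_D² − 1.73·I_D + 0.762 = 0, with roots I_D = 0.463 or 9.46 mA.
The root I_D = 9.46 mA gives V_GS = -0.132 V ≤ V_t, so take I_D = 0.463 mA.
Then V_GS = 2.84 V and V_DS = V_DD − I_D(R_D+R_S) = 11 − 0.463×7.13 = 7.7 V.
Saturation requires V_DS ≥ V_GS − V_t = 0.538 V; 7.7 ≥ 0.538 ✓.

I_D ≈ 0.46 mA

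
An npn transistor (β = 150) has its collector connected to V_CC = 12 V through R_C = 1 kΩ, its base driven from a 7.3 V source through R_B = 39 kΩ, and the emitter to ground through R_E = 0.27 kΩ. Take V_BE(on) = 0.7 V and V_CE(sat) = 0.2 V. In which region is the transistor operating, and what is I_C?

Assume active: I_B = (7.3 − 0.7)/(39 + 151×0.27) = 0.0827 mA, I_C = β·I_B = 12.4 mA.
Then V_CE = 12 − 12.4×1 − 12.5×0.27 = -3.78 V < 0.2 V — the active assumption fails.
Re-solve with V_CE = 0.2 V. KCL at the emitter: V_E/R_E = (V_BB−0.7−V_E)/R_B + (V_CC−0.2−V_E)/R_C, giving V_E = 2.53 V.
I_C = (V_CC − 0.2 − V_E)/R_C = (11.8 − 2.53)/1 = 9.27 mA.
Check: I_B = (6.6 − 2.53)/39 = 0.104 mA, and β·I_B = 15.7 mA > I_C, confirming saturation.

saturation; I_C ≈ 9.3 mA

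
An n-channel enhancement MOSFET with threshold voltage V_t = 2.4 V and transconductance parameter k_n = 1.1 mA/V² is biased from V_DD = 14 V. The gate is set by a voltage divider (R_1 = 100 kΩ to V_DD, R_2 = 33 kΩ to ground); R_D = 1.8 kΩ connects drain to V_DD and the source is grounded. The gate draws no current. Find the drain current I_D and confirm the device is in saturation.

I_D ≈ 0.63 mA

V_G = V_DD·R_2/(R_1+R_2) = 14×33/133 = 3.47 V. With the source grounded, V_GS = V_G = 3.47 V.
Assume saturation: I_D = (k_n/2)(V_GS − V_t)² = (1.1/2)×(3.47 − 2.4)² = 0.55×1.07² = 0.634 mA.
V_DS = V_DD − I_D·R_D = 14 − 0.634×1.8 = 12.9 V.
Saturation requires V_DS ≥ V_GS − V_t = 1.07 V; 12.9 ≥ 1.07 ✓.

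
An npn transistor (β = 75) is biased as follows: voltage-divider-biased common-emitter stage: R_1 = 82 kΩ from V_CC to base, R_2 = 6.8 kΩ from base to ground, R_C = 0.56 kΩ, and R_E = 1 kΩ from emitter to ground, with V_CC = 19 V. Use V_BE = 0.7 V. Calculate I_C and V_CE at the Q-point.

I_C ≈ 0.69 mA, V_CE ≈ 18 V

Thevenize the base divider: V_Th = V_CC·R_2/(R_1+R_2) = 19×6.8/88.8 = 1.45 V, R_Th = R_1‖R_2 = 6.28 kΩ.
Base-emitter loop: V_Th = I_B·R_Th + V_BE + (β+1)I_B·R_E, so I_B = (1.45 − 0.7) / (6.28 + 76×1) = 0.00918 mA.
I_C = β·I_B = 75×0.00918 = 0.688 mA, and I_E = (β+1)I_B = 0.697 mA.
V_CE = V_CC − I_C·R_C − I_E·R_E = 19 − 0.688×0.56 − 0.697×1 = 17.9 V.
V_CE = 17.9 V > 0.2 V confirms active-region operation.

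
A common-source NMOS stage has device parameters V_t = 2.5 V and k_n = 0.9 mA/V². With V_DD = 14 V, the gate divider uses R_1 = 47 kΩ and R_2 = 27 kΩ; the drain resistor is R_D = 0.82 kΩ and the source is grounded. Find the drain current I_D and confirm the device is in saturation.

V_G = V_DD·R_2/(R_1+R_2) = 14×27/74 = 5.11 V. With the source grounded, V_GS = V_G = 5.11 V.
Assume saturation: I_D = (k_n/2)(V_GS − V_t)² = (0.9/2)×(5.11 − 2.5)² = 0.45×2.61² = 3.06 mA.
V_DS = V_DD − I_D·R_D = 14 − 3.06×0.82 = 11.5 V.
Saturation requires V_DS ≥ V_GS − V_t = 2.61 V; 11.5 ≥ 2.61 ✓.

I_D ≈ 3.1 mA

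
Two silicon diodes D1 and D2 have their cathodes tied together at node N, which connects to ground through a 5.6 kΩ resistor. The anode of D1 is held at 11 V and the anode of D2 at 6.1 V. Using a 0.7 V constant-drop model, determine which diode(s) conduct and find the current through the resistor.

Assume both conduct. Then node N would need to be at both 11−0.7 = 10.3 V and 6.1−0.7 = 5.4 V, which is impossible.
Assume only D1 conducts: V_N = 11 − 0.7 = 10.3 V, so I_R = 10.3/5.6 = 1.84 mA.
Check D2: its anode-to-cathode voltage is 6.1 − 10.3 = -4.2 V < 0.7 V, so it is off. The assumption is consistent.

Only D1 conducts; I_R ≈ 1.8 mA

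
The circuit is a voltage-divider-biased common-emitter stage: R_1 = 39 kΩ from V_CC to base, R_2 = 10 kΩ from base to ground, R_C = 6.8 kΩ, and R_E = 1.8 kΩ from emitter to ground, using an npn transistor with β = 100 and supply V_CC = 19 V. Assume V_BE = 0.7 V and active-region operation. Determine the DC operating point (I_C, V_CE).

I_C ≈ 1.7 mA, V_CE ≈ 4.6 V

Thevenize the base divider: V_Th = V_CC·R_2/(R_1+R_2) = 19×10/49 = 3.88 V, R_Th = R_1‖R_2 = 7.96 kΩ.
Base-emitter loop: V_Th = I_B·R_Th + V_BE + (β+1)I_B·R_E, so I_B = (3.88 − 0.7) / (7.96 + 101×1.8) = 0.0167 mA.
I_C = β·I_B = 100×0.0167 = 1.67 mA, and I_E = (β+1)I_B = 1.69 mA.
V_CE = V_CC − I_C·R_C − I_E·R_E = 19 − 1.67×6.8 − 1.69×1.8 = 4.57 V.
V_CE = 4.57 V > 0.2 V confirms active-region operation.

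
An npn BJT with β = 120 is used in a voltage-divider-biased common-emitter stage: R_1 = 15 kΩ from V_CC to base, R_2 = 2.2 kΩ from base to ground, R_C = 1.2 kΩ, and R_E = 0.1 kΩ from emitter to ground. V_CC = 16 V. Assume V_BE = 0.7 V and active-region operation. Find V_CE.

V_CE ≈ 1 V

Thevenize the base divider: V_Th = V_CC·R_2/(R_1+R_2) = 16×2.2/17.2 = 2.05 V, R_Th = R_1‖R_2 = 1.92 kΩ.
Base-emitter loop: V_Th = I_B·R_Th + V_BE + (β+1)I_B·R_E, so I_B = (2.05 − 0.7) / (1.92 + 121×0.1) = 0.0961 mA.
I_C = β·I_B = 120×0.0961 = 11.5 mA, and I_E = (β+1)I_B = 11.6 mA.
V_CE = V_CC − I_C·R_C − I_E·R_E = 16 − 11.5×1.2 − 11.6×0.1 = 1.01 V.
V_CE = 1.01 V > 0.2 V confirms active-region operation.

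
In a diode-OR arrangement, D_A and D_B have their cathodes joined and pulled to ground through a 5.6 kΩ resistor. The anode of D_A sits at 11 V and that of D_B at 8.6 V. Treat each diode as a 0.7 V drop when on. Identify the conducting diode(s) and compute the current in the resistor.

Assume both conduct. Then node N would need to be at both 11−0.7 = 10.3 V and 8.6−0.7 = 7.9 V, which is impossible.
Assume only D_A conducts: V_N = 11 − 0.7 = 10.3 V, so I_R = 10.3/5.6 = 1.84 mA.
Check D_B: its anode-to-cathode voltage is 8.6 − 10.3 = -1.7 V < 0.7 V, so it is off. The assumption is consistent.

Only D_A conducts; I_R ≈ 1.8 mA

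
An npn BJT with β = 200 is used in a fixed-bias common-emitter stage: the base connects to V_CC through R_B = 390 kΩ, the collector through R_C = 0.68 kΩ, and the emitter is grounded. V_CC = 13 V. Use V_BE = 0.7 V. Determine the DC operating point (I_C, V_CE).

I_C ≈ 6.3 mA, V_CE ≈ 8.7 V

Base loop: V_CC = I_B·R_B + V_BE, so I_B = (13 − 0.7)/390 kΩ = 0.0315 mA.
In the active region I_C = β·I_B = 200 × 0.0315 = 6.31 mA.
Collector loop: V_CE = V_CC − I_C·R_C = 13 − 6.31×0.68 = 8.71 V.
Since V_CE = 8.71 V > V_CE(sat) ≈ 0.2 V, the transistor is in the active region as assumed.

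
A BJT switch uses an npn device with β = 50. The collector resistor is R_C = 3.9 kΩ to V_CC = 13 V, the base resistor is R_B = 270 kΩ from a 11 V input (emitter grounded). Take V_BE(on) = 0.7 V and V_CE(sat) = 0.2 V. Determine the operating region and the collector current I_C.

Assume active. Base-emitter loop: I_B = (V_BB − V_BE)/R_B = (11 − 0.7)/270 = 0.0381 mA.
I_C = β·I_B = 50×0.0381 = 1.91 mA.
V_CE = V_CC − I_C·R_C = 13 − 1.91×3.9 = 5.56 V > V_CE(sat), so the active-region assumption holds.

active; I_C ≈ 1.9 mA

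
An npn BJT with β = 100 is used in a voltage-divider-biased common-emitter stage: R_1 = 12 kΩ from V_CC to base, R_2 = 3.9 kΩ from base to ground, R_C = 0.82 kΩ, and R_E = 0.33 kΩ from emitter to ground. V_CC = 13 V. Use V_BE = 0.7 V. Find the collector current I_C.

I_C ≈ 6.9 mA

Thevenize the base divider: V_Th = V_CC·R_2/(R_1+R_2) = 13×3.9/15.9 = 3.19 V, R_Th = R_1‖R_2 = 2.94 kΩ.
Base-emitter loop: V_Th = I_B·R_Th + V_BE + (β+1)I_B·R_E, so I_B = (3.19 − 0.7) / (2.94 + 101×0.33) = 0.0686 mA.
I_C = β·I_B = 100×0.0686 = 6.86 mA, and I_E = (β+1)I_B = 6.93 mA.
V_CE = V_CC − I_C·R_C − I_E·R_E = 13 − 6.86×0.82 − 6.93×0.33 = 5.09 V.
V_CE = 5.09 V > 0.2 V confirms active-region operation.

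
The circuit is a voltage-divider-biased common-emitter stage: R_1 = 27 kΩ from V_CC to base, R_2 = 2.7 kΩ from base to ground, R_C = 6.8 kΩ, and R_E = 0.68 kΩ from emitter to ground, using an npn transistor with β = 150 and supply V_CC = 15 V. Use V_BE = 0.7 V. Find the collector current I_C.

I_C ≈ 0.95 mA

Thevenize the base divider: V_Th = V_CC·R_2/(R_1+R_2) = 15×2.7/29.7 = 1.36 V, R_Th = R_1‖R_2 = 2.45 kΩ.
Base-emitter loop: V_Th = I_B·R_Th + V_BE + (β+1)I_B·R_E, so I_B = (1.36 − 0.7) / (2.45 + 151×0.68) = 0.00631 mA.
I_C = β·I_B = 150×0.00631 = 0.947 mA, and I_E = (β+1)I_B = 0.953 mA.
V_CE = V_CC − I_C·R_C − I_E·R_E = 15 − 0.947×6.8 − 0.953×0.68 = 7.91 V.
V_CE = 7.91 V > 0.2 V confirms active-region operation.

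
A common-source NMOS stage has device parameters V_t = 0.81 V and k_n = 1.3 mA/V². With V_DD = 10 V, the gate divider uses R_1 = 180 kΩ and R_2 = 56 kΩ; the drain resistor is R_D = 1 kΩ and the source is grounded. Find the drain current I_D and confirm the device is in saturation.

V_G = V_DD·R_2/(R_1+R_2) = 10×56/236 = 2.37 V. With the source grounded, V_GS = V_G = 2.37 V.
Assume saturation: I_D = (k_n/2)(V_GS − V_t)² = (1.3/2)×(2.37 − 0.81)² = 0.65×1.56² = 1.59 mA.
V_DS = V_DD − I_D·R_D = 10 − 1.59×1 = 8.41 V.
Saturation requires V_DS ≥ V_GS − V_t = 1.56 V; 8.41 ≥ 1.56 ✓.

I_D ≈ 1.6 mA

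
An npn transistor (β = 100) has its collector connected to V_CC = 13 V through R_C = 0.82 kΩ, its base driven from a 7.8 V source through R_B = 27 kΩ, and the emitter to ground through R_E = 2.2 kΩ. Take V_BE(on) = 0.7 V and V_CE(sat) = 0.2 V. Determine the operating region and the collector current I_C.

Assume active. Base-emitter loop: I_B = (V_BB − V_BE)/(R_B + (β+1)R_E) = (7.8 − 0.7)/(27 + 101×2.2) = 0.0285 mA.
I_C = β·I_B = 100×0.0285 = 2.85 mA.
V_CE = V_CC − I_C·R_C − I_E·R_E = 13 − 2.85×0.82 − 2.88×2.2 = 4.33 V > V_CE(sat), so the active-region assumption holds.

active; I_C ≈ 2.8 mA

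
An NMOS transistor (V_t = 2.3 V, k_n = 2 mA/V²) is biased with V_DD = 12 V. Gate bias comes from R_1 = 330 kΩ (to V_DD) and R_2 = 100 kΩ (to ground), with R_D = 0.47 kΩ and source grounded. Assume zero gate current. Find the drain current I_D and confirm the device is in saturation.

I_D ≈ 0.24 mA

V_G = V_DD·R_2/(R_1+R_2) = 12×100/430 = 2.79 V. With the source grounded, V_GS = V_G = 2.79 V.
Assume saturation: I_D = (k_n/2)(V_GS − V_t)² = (2/2)×(2.79 − 2.3)² = 1×0.491² = 0.241 mA.
V_DS = V_DD − I_D·R_D = 12 − 0.241×0.47 = 11.9 V.
Saturation requires V_DS ≥ V_GS − V_t = 0.491 V; 11.9 ≥ 0.491 ✓.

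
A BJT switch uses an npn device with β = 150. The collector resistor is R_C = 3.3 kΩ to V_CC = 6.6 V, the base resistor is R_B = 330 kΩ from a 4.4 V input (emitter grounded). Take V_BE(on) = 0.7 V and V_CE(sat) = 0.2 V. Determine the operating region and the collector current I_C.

Assume active. Base-emitter loop: I_B = (V_BB − V_BE)/R_B = (4.4 − 0.7)/330 = 0.0112 mA.
I_C = β·I_B = 150×0.0112 = 1.68 mA.
V_CE = V_CC − I_C·R_C = 6.6 − 1.68×3.3 = 1.05 V > V_CE(sat), so the active-region assumption holds.

active; I_C ≈ 1.7 mA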